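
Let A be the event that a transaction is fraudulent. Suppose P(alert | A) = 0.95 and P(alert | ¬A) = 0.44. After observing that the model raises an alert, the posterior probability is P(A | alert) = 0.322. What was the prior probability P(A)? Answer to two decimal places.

Bayes' rule in odds form gives O(A|E) = O(A)·[P(E|A)/P(E|¬A)], hence O(A) = O(A|E)/LR.
Posterior odds = 0.322/(1−0.322) = 0.4749. LR = 0.95/0.44 = 2.1591.
Prior odds = 0.4749/2.1591 = 0.2200, so P(A) = 0.2200/(1+0.2200) ≈ 0.18.

P(A) = 0.18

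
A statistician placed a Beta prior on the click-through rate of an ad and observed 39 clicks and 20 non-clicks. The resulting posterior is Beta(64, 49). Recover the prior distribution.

Beta(25, 29)

Beta is conjugate to the binomial likelihood: posterior = Beta(a+s, b+f).
Subtract the data counts: 64−39=25, 49−20=29.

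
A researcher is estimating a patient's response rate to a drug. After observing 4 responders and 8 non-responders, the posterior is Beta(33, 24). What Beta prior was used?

Beta(29, 16)

A Beta(a, b) prior with s successes and f failures in binomial data gives a Beta(a+s, b+f) posterior.
Subtract the data counts: 33−4=29, 24−8=16.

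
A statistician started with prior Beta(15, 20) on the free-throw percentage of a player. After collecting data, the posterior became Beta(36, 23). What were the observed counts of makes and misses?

Beta is conjugate to the binomial likelihood: posterior = Beta(a+s, b+f).
So s = 36 − 15 = 21 and f = 23 − 20 = 3.

21 makes and 3 misses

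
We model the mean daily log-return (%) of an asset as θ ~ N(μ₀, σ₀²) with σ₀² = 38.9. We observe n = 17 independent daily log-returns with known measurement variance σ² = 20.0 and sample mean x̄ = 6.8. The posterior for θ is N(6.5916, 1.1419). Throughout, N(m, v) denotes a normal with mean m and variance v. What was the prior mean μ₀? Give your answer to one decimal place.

The posterior mean is a precision-weighted average: μ_n = (τ₀μ₀ + τ_data·x̄)/(τ₀+τ_data), with τ₀=1/σ₀² and τ_data=n/σ².
Here τ₀ = 1/38.9 = 0.025707 and τ_data = 17/20.0 = 0.850000, so τ_n = 0.875707.
Rearranging for μ₀: μ₀ = (μ_n·τ_n − τ_data·x̄)/τ₀ = (6.5916·0.875707 − 0.850000·6.8) / 0.025707 = -0.007690/0.025707 ≈ -0.3.

μ₀ = -0.3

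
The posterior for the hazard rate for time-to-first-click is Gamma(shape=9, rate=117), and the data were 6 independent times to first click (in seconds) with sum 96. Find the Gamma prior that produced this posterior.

Gamma–exponential conjugacy: posterior shape = α + n, posterior rate = β + Σtᵢ.
So α = 9 − 6 = 3 and β = 117 − 96 = 21.

Gamma(shape=3, rate=21)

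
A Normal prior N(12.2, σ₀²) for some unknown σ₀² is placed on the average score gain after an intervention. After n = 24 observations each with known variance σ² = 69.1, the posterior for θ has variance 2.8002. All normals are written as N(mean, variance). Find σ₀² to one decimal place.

Posterior precision equals prior precision plus data precision: 1/σ_n² = 1/σ₀² + n/σ².
So 1/σ₀² = 1/2.8002 − 24/69.1 = 0.357117 − 0.347323 = 0.009794.
Hence σ₀² = 1/0.009794 ≈ 102.1.

σ₀² = 102.1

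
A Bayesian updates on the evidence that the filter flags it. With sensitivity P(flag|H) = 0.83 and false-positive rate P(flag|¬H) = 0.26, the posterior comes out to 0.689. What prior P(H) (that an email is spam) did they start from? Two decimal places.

P(H) = 0.41

In odds form, posterior odds = prior odds × likelihood ratio, so prior odds = posterior odds ÷ LR.
Posterior odds = 0.689/(1−0.689) = 2.2154. LR = 0.83/0.26 = 3.1923.
Prior odds = 2.2154/3.1923 = 0.6940, so P(H) = 0.6940/(1+0.6940) ≈ 0.41.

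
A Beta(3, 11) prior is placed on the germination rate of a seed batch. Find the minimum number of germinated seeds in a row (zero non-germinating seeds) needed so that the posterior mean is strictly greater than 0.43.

After k germinated seeds and 0 non-germinating seeds the posterior is Beta(3+k, 11), with mean (3+k)/(3+11+k).
Set (3+k)/(14+k) > 0.43 and solve: k > (0.43·14 − 3)/(1 − 0.43) = 5.298.
The smallest integer exceeding 5.298 is 6.

k = 6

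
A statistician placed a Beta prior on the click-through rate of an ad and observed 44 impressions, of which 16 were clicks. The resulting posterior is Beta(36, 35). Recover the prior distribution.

Beta is conjugate to the binomial likelihood: posterior = Beta(a+s, b+f).
So a = 36 − 16 = 20 and b = 35 − 28 = 7.

Beta(20, 7)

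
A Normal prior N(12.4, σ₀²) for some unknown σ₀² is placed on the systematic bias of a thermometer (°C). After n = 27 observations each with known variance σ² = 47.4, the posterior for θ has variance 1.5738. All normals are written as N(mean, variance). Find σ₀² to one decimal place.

σ₀² = 15.2

For the Normal–Normal model with known σ², precisions add: τ_n = τ₀ + n/σ².
So 1/σ₀² = 1/1.5738 − 27/47.4 = 0.635405 − 0.569620 = 0.065785.
Hence σ₀² = 1/0.065785 ≈ 15.2.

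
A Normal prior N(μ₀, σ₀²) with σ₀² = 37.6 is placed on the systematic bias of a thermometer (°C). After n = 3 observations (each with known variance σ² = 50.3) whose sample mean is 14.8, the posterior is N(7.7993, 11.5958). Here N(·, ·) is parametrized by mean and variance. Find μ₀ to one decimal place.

μ₀ = -7.9

The posterior mean is a precision-weighted average: μ_n = (τ₀μ₀ + τ_data·x̄)/(τ₀+τ_data), with τ₀=1/σ₀² and τ_data=n/σ².
Here τ₀ = 1/37.6 = 0.026596 and τ_data = 3/50.3 = 0.059642, so τ_n = 0.086238.
Rearranging for μ₀: μ₀ = (μ_n·τ_n − τ_data·x̄)/τ₀ = (7.7993·0.086238 − 0.059642·14.8) / 0.026596 = -0.210106/0.026596 ≈ -7.9.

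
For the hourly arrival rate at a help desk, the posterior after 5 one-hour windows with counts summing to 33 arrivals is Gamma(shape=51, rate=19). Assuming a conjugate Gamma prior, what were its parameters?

Gamma(shape=18, rate=14)

A Gamma(α, β) prior (rate parametrization) on a Poisson rate with n observations summing to S gives posterior Gamma(α+S, β+n).
So α = 51 − 33 = 18 and β = 19 − 5 = 14.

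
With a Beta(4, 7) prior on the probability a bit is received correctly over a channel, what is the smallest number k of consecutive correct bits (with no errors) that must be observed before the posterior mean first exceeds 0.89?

k = 53

After k correct bits and 0 errors the posterior is Beta(4+k, 7), with mean (4+k)/(4+7+k).
Set (4+k)/(11+k) > 0.89 and solve: k > (0.89·11 − 4)/(1 − 0.89) = 52.636.
The smallest integer exceeding 52.636 is 53, and checking k=53: (57)/(64) = 0.8906 > 0.89.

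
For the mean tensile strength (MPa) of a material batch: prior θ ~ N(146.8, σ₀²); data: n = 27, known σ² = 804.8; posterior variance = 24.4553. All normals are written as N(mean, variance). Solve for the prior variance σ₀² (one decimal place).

σ₀² = 136.2

Posterior precision equals prior precision plus data precision: 1/σ_n² = 1/σ₀² + n/σ².
So 1/σ₀² = 1/24.4553 − 27/804.8 = 0.040891 − 0.033549 = 0.007342.
Hence σ₀² = 1/0.007342 ≈ 136.2.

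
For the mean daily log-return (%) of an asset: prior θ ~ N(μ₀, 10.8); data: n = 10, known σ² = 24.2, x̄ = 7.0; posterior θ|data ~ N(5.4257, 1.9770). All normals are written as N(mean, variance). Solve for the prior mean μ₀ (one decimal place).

μ₀ = -1.6

With known observation variance, the Normal–Normal posterior has precision τ_n = τ₀ + n/σ² and mean μ_n = (τ₀μ₀ + (n/σ²)x̄)/τ_n.
Here τ₀ = 1/10.8 = 0.092593 and τ_data = 10/24.2 = 0.413223, so τ_n = 0.505816.
Rearranging for μ₀: μ₀ = (μ_n·τ_n − τ_data·x̄)/τ₀ = (5.4257·0.505816 − 0.413223·7.0) / 0.092593 = -0.148155/0.092593 ≈ -1.6.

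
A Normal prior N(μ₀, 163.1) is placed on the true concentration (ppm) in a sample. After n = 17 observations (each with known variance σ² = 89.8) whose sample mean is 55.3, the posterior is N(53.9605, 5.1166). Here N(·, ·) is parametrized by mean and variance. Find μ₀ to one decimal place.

The posterior mean is a precision-weighted average: μ_n = (τ₀μ₀ + τ_data·x̄)/(τ₀+τ_data), with τ₀=1/σ₀² and τ_data=n/σ².
Here τ₀ = 1/163.1 = 0.006131 and τ_data = 17/89.8 = 0.189310, so τ_n = 0.195441.
Rearranging for μ₀: μ₀ = (μ_n·τ_n − τ_data·x̄)/τ₀ = (53.9605·0.195441 − 0.189310·55.3) / 0.006131 = 0.077251/0.006131 ≈ 12.6.

μ₀ = 12.6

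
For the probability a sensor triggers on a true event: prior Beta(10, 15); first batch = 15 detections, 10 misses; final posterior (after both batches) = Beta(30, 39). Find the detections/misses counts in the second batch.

5 detections and 14 misses

Because Beta–binomial updating is additive in the counts, the combined data contributed (α_post−α_prior, β_post−β_prior) successes and failures.
Total across both batches: 30−10=20 detections, 39−15=24 misses.
Subtract the first batch: 20−15=5 detections and 24−10=14 misses.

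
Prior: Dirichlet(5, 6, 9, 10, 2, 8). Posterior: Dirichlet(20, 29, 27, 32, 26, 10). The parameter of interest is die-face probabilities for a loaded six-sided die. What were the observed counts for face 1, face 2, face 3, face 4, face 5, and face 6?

counts (15, 23, 18, 22, 24, 2)

For a Dirichlet(α) prior with multinomial counts c, the posterior is Dirichlet(α + c) componentwise.
Counts are posterior − prior componentwise: 20−5=15, 29−6=23, 27−9=18, 32−10=22, 26−2=24, 10−8=2.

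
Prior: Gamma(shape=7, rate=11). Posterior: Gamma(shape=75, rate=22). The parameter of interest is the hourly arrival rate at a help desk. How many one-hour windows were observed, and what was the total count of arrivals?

A Gamma(α, β) prior (rate parametrization) on a Poisson rate with n observations summing to S gives posterior Gamma(α+S, β+n).
Matching: Σxᵢ = 75 − 7 = 68 and n = 22 − 11 = 11.

n = 11 one-hour windows with total 68 arrivals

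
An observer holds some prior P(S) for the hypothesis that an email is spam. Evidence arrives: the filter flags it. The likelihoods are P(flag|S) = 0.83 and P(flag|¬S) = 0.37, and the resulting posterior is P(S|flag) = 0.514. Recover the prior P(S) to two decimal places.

Bayes' rule in odds form gives O(S|E) = O(S)·[P(E|S)/P(E|¬S)], hence O(S) = O(S|E)/LR.
Posterior odds = 0.514/(1−0.514) = 1.0576. LR = 0.83/0.37 = 2.2432.
Prior odds = 1.0576/2.2432 = 0.4715, so P(S) = 0.4715/(1+0.4715) ≈ 0.32.

P(S) = 0.32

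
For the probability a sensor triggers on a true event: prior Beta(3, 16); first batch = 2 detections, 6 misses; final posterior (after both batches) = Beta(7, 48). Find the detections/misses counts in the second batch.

Sequential conjugate updates are equivalent to a single update on the pooled data, so total successes = posterior α − prior α and total failures = posterior β − prior β.
Total across both batches: 7−3=4 detections, 48−16=32 misses.
Subtract the first batch: 4−2=2 detections and 32−6=26 misses.

2 detections and 26 misses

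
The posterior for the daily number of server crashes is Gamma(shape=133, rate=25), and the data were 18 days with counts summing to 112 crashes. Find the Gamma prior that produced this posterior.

Gamma–Poisson conjugacy: posterior shape = α + Σxᵢ, posterior rate = β + n.
So α = 133 − 112 = 21 and β = 25 − 18 = 7.

Gamma(shape=21, rate=7)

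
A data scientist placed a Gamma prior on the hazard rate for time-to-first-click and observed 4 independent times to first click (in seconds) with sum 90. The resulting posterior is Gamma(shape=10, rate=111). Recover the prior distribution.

Gamma–exponential conjugacy: posterior shape = α + n, posterior rate = β + Σtᵢ.
So α = 10 − 4 = 6 and β = 111 − 90 = 21.

Gamma(shape=6, rate=21)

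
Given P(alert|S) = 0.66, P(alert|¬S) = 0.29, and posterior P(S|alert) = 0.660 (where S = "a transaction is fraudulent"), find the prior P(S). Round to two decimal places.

Bayes' rule in odds form gives O(S|E) = O(S)·[P(E|S)/P(E|¬S)], hence O(S) = O(S|E)/LR.
Posterior odds = 0.660/(1−0.660) = 1.9412. LR = 0.66/0.29 = 2.2759.
Prior odds = 1.9412/2.2759 = 0.8529, so P(S) = 0.8529/(1+0.8529) ≈ 0.46.

P(S) = 0.46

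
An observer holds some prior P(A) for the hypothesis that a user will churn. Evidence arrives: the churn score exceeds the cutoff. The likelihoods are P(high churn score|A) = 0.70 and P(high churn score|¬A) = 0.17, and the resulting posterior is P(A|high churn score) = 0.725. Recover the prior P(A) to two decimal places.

In odds form, posterior odds = prior odds × likelihood ratio, so prior odds = posterior odds ÷ LR.
Posterior odds = 0.725/(1−0.725) = 2.6364. LR = 0.70/0.17 = 4.1176.
Prior odds = 2.6364/4.1176 = 0.6403, so P(A) = 0.6403/(1+0.6403) ≈ 0.39.

P(A) = 0.39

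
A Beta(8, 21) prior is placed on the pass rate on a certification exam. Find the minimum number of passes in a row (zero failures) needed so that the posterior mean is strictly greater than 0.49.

After k passes and 0 failures the posterior is Beta(8+k, 21), with mean (8+k)/(8+21+k).
Set (8+k)/(29+k) > 0.49 and solve: k > (0.49·29 − 8)/(1 − 0.49) = 12.176.
The smallest integer exceeding 12.176 is 13.

k = 13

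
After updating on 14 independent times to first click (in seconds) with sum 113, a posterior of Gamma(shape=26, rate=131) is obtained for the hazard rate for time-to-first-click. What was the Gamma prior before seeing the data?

Gamma(shape=12, rate=18)

For an exponential likelihood with a Gamma(α, β) prior on the rate, n observations with total T give posterior Gamma(α+n, β+T).
So α = 26 − 14 = 12 and β = 131 − 113 = 18.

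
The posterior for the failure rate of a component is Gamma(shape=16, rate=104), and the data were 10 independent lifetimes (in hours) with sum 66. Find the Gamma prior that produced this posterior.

Gamma–exponential conjugacy: posterior shape = α + n, posterior rate = β + Σtᵢ.
So α = 16 − 10 = 6 and β = 104 − 66 = 38.

Gamma(shape=6, rate=38)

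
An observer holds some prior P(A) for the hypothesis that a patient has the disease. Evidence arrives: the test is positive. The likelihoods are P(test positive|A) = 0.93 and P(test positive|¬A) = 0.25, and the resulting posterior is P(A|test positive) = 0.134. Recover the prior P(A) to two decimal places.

Bayes' rule in odds form gives O(A|E) = O(A)·[P(E|A)/P(E|¬A)], hence O(A) = O(A|E)/LR.
Posterior odds = 0.134/(1−0.134) = 0.1547. LR = 0.93/0.25 = 3.7200.
Prior odds = 0.1547/3.7200 = 0.0416, so P(A) = 0.0416/(1+0.0416) ≈ 0.04.

P(A) = 0.04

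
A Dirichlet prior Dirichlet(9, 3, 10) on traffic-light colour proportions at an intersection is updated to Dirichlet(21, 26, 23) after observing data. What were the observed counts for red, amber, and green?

For a Dirichlet(α) prior with multinomial counts c, the posterior is Dirichlet(α + c) componentwise.
Counts are posterior − prior componentwise: 21−9=12, 26−3=23, 23−10=13.

counts (12, 23, 13)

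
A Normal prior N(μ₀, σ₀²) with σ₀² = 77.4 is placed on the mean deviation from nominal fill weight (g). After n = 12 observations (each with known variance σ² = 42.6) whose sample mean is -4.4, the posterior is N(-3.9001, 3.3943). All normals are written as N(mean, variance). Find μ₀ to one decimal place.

The posterior mean is a precision-weighted average: μ_n = (τ₀μ₀ + τ_data·x̄)/(τ₀+τ_data), with τ₀=1/σ₀² and τ_data=n/σ².
Here τ₀ = 1/77.4 = 0.012920 and τ_data = 12/42.6 = 0.281690, so τ_n = 0.294610.
Rearranging for μ₀: μ₀ = (μ_n·τ_n − τ_data·x̄)/τ₀ = (-3.9001·0.294610 − 0.281690·-4.4) / 0.012920 = 0.090428/0.012920 ≈ 7.0.

μ₀ = 7.0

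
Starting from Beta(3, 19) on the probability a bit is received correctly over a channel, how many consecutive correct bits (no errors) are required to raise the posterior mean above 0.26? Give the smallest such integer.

After k correct bits and 0 errors the posterior is Beta(3+k, 19), with mean (3+k)/(3+19+k).
Set (3+k)/(22+k) > 0.26 and solve: k > (0.26·22 − 3)/(1 − 0.26) = 3.676.
The smallest integer exceeding 3.676 is 4, and checking k=4: (7)/(26) = 0.2692 > 0.26.

k = 4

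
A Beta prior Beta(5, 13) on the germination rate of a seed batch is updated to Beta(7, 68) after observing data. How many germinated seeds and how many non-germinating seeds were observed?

A Beta(α, β) prior with s successes and f failures in binomial data gives a Beta(α+s, β+f) posterior.
Match parameters: s=7−5=2, f=68−13=55.

2 germinated seeds and 55 non-germinating seeds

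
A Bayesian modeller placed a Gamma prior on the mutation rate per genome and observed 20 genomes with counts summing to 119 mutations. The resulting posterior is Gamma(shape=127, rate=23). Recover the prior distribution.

Gamma(shape=8, rate=3)

Gamma–Poisson conjugacy: posterior shape = α + Σxᵢ, posterior rate = β + n.
So α = 127 − 119 = 8 and β = 23 − 20 = 3.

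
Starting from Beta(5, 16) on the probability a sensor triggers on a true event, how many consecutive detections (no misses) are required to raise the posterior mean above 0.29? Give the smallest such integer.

After k detections and 0 misses the posterior is Beta(5+k, 16), with mean (5+k)/(5+16+k).
Set (5+k)/(21+k) > 0.29 and solve: k > (0.29·21 − 5)/(1 − 0.29) = 1.535.
The smallest integer exceeding 1.535 is 2, and checking k=2: (7)/(23) = 0.3043 > 0.29.

k = 2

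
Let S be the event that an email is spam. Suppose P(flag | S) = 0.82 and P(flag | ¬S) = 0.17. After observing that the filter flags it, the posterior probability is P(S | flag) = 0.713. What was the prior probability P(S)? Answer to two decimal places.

In odds form, posterior odds = prior odds × likelihood ratio, so prior odds = posterior odds ÷ LR.
Posterior odds = 0.713/(1−0.713) = 2.4843. LR = 0.82/0.17 = 4.8235.
Prior odds = 2.4843/4.8235 = 0.5150, so P(S) = 0.5150/(1+0.5150) ≈ 0.34.

P(S) = 0.34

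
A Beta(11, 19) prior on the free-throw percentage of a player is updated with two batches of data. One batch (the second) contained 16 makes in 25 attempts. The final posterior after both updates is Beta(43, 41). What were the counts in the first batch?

Sequential conjugate updates are equivalent to a single update on the pooled data, so total successes = posterior α − prior α and total failures = posterior β − prior β.
Total across both batches: 43−11=32 makes, 41−19=22 misses.
Subtract the second batch: 32−16=16 makes and 22−9=13 misses.

16 makes and 13 misses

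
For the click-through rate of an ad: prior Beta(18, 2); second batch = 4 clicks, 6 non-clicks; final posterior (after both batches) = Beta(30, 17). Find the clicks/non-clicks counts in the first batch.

Because Beta–binomial updating is additive in the counts, the combined data contributed (α_post−α_prior, β_post−β_prior) successes and failures.
Total across both batches: 30−18=12 clicks, 17−2=15 non-clicks.
Subtract the second batch: 12−4=8 clicks and 15−6=9 non-clicks.

8 clicks and 9 non-clicks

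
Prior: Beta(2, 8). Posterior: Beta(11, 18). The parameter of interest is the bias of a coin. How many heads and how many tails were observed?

Beta is conjugate to the binomial likelihood: posterior = Beta(a+s, b+f).
So s = 11 − 2 = 9 and f = 18 − 8 = 10.

9 heads and 10 tails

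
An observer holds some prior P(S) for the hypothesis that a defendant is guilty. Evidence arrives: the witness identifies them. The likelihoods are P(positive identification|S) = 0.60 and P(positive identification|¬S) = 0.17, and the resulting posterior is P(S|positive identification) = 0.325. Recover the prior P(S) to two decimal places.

In odds form, posterior odds = prior odds × likelihood ratio, so prior odds = posterior odds ÷ LR.
Posterior odds = 0.325/(1−0.325) = 0.4815. LR = 0.60/0.17 = 3.5294.
Prior odds = 0.4815/3.5294 = 0.1364, so P(S) = 0.1364/(1+0.1364) ≈ 0.12.

P(S) = 0.12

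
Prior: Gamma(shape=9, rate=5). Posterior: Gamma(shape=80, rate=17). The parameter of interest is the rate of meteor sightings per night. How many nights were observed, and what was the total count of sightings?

Gamma–Poisson conjugacy: posterior shape = α + Σxᵢ, posterior rate = β + n.
Matching: Σxᵢ = 80 − 9 = 71 and n = 17 − 5 = 12.

n = 12 nights with total 71 sightings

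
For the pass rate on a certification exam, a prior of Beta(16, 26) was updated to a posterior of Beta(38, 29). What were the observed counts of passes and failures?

22 passes and 3 failures

Under Beta–binomial conjugacy the posterior parameters are (a+s, b+f).
Match parameters: s=38−16=22, f=29−26=3.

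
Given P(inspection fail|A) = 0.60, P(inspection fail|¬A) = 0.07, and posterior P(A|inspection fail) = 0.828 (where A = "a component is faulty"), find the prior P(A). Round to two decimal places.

In odds form, posterior odds = prior odds × likelihood ratio, so prior odds = posterior odds ÷ LR.
Posterior odds = 0.828/(1−0.828) = 4.8140. LR = 0.60/0.07 = 8.5714.
Prior odds = 4.8140/8.5714 = 0.5616, so P(A) = 0.5616/(1+0.5616) ≈ 0.36.

P(A) = 0.36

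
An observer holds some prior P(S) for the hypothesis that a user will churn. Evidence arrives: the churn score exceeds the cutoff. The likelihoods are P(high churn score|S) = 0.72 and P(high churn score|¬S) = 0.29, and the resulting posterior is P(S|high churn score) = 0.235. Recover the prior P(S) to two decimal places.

In odds form, posterior odds = prior odds × likelihood ratio, so prior odds = posterior odds ÷ LR.
Posterior odds = 0.235/(1−0.235) = 0.3072. LR = 0.72/0.29 = 2.4828.
Prior odds = 0.3072/2.4828 = 0.1237, so P(S) = 0.1237/(1+0.1237) ≈ 0.11.

P(S) = 0.11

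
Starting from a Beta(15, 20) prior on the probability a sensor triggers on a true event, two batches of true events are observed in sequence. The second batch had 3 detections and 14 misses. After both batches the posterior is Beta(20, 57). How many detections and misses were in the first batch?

Because Beta–binomial updating is additive in the counts, the combined data contributed (α_post−α_prior, β_post−β_prior) successes and failures.
Total across both batches: 20−15=5 detections, 57−20=37 misses.
Subtract the second batch: 5−3=2 detections and 37−14=23 misses.

2 detections and 23 misses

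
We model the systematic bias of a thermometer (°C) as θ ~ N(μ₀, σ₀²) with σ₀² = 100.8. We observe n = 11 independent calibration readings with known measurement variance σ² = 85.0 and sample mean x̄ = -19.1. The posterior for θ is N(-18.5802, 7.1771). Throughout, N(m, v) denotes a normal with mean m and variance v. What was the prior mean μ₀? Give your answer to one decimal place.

μ₀ = -11.8

With known observation variance, the Normal–Normal posterior has precision τ_n = τ₀ + n/σ² and mean μ_n = (τ₀μ₀ + (n/σ²)x̄)/τ_n.
Here τ₀ = 1/100.8 = 0.009921 and τ_data = 11/85.0 = 0.129412, so τ_n = 0.139333.
Rearranging for μ₀: μ₀ = (μ_n·τ_n − τ_data·x̄)/τ₀ = (-18.5802·0.139333 − 0.129412·-19.1) / 0.009921 = -0.117066/0.009921 ≈ -11.8.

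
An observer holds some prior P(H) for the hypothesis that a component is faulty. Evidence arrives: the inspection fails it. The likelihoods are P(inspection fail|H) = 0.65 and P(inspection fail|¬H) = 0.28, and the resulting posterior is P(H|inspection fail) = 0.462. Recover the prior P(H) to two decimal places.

P(H) = 0.27

Bayes' rule in odds form gives O(H|E) = O(H)·[P(E|H)/P(E|¬H)], hence O(H) = O(H|E)/LR.
Posterior odds = 0.462/(1−0.462) = 0.8587. LR = 0.65/0.28 = 2.3214.
Prior odds = 0.8587/2.3214 = 0.3699, so P(H) = 0.3699/(1+0.3699) ≈ 0.27.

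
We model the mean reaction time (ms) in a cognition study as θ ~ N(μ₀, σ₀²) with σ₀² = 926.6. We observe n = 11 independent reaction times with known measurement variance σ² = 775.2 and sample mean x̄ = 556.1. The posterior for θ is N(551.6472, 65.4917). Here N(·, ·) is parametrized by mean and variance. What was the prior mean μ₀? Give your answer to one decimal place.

The posterior mean is a precision-weighted average: μ_n = (τ₀μ₀ + τ_data·x̄)/(τ₀+τ_data), with τ₀=1/σ₀² and τ_data=n/σ².
Here τ₀ = 1/926.6 = 0.001079 and τ_data = 11/775.2 = 0.014190, so τ_n = 0.015269.
Rearranging for μ₀: μ₀ = (μ_n·τ_n − τ_data·x̄)/τ₀ = (551.6472·0.015269 − 0.014190·556.1) / 0.001079 = 0.532042/0.001079 ≈ 493.1.

μ₀ = 493.1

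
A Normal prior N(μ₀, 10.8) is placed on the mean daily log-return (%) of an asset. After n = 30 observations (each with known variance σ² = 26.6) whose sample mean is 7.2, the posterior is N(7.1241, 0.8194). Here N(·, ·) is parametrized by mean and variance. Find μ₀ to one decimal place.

With known observation variance, the Normal–Normal posterior has precision τ_n = τ₀ + n/σ² and mean μ_n = (τ₀μ₀ + (n/σ²)x̄)/τ_n.
Here τ₀ = 1/10.8 = 0.092593 and τ_data = 30/26.6 = 1.127820, so τ_n = 1.220413.
Rearranging for μ₀: μ₀ = (μ_n·τ_n − τ_data·x̄)/τ₀ = (7.1241·1.220413 − 1.127820·7.2) / 0.092593 = 0.574040/0.092593 ≈ 6.2.

μ₀ = 6.2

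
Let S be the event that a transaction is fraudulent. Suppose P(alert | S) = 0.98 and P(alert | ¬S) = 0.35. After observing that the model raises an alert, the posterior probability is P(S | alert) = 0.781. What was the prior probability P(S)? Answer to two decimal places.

In odds form, posterior odds = prior odds × likelihood ratio, so prior odds = posterior odds ÷ LR.
Posterior odds = 0.781/(1−0.781) = 3.5662. LR = 0.98/0.35 = 2.8000.
Prior odds = 3.5662/2.8000 = 1.2736, so P(S) = 1.2736/(1+1.2736) ≈ 0.56.

P(S) = 0.56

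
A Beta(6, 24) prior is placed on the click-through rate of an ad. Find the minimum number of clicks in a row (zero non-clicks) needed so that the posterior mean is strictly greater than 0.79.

k = 85

After k clicks and 0 non-clicks the posterior is Beta(6+k, 24), with mean (6+k)/(6+24+k).
Set (6+k)/(30+k) > 0.79 and solve: k > (0.79·30 − 6)/(1 − 0.79) = 84.286.
The smallest integer exceeding 84.286 is 85.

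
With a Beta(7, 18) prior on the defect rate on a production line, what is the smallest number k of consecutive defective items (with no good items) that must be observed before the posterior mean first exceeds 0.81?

k = 70

After k defective items and 0 good items the posterior is Beta(7+k, 18), with mean (7+k)/(7+18+k).
Set (7+k)/(25+k) > 0.81 and solve: k > (0.81·25 − 7)/(1 − 0.81) = 69.737.
The smallest integer exceeding 69.737 is 70, and checking k=70: (77)/(95) = 0.8105 > 0.81.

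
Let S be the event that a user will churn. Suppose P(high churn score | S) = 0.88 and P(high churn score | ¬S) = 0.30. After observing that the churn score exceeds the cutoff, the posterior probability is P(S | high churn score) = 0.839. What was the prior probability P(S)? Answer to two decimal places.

P(S) = 0.64

Bayes' rule in odds form gives O(S|E) = O(S)·[P(E|S)/P(E|¬S)], hence O(S) = O(S|E)/LR.
Posterior odds = 0.839/(1−0.839) = 5.2112. LR = 0.88/0.30 = 2.9333.
Prior odds = 5.2112/2.9333 = 1.7766, so P(S) = 1.7766/(1+1.7766) ≈ 0.64.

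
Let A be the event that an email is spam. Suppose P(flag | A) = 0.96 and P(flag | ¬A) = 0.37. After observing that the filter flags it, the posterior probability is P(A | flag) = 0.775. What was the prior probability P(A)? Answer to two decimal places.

In odds form, posterior odds = prior odds × likelihood ratio, so prior odds = posterior odds ÷ LR.
Posterior odds = 0.775/(1−0.775) = 3.4444. LR = 0.96/0.37 = 2.5946.
Prior odds = 3.4444/2.5946 = 1.3275, so P(A) = 1.3275/(1+1.3275) ≈ 0.57.

P(A) = 0.57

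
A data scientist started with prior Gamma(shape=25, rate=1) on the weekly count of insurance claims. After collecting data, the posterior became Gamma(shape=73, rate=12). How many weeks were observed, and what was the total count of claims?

n = 11 weeks with total 48 claims

Gamma–Poisson conjugacy: posterior shape = α + Σxᵢ, posterior rate = β + n.
Matching: Σxᵢ = 73 − 25 = 48 and n = 12 − 1 = 11.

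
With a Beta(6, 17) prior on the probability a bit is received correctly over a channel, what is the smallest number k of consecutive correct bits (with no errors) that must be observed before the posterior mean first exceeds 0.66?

After k correct bits and 0 errors the posterior is Beta(6+k, 17), with mean (6+k)/(6+17+k).
Set (6+k)/(23+k) > 0.66 and solve: k > (0.66·23 − 6)/(1 − 0.66) = 27.000.
The smallest integer exceeding 27.000 is 28.

k = 28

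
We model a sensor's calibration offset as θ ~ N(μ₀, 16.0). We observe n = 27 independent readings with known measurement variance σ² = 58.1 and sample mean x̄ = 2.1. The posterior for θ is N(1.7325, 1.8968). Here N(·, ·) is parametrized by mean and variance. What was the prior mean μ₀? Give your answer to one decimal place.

μ₀ = -1.0

With known observation variance, the Normal–Normal posterior has precision τ_n = τ₀ + n/σ² and mean μ_n = (τ₀μ₀ + (n/σ²)x̄)/τ_n.
Here τ₀ = 1/16.0 = 0.062500 and τ_data = 27/58.1 = 0.464716, so τ_n = 0.527216.
Rearranging for μ₀: μ₀ = (μ_n·τ_n − τ_data·x̄)/τ₀ = (1.7325·0.527216 − 0.464716·2.1) / 0.062500 = -0.062502/0.062500 ≈ -1.0.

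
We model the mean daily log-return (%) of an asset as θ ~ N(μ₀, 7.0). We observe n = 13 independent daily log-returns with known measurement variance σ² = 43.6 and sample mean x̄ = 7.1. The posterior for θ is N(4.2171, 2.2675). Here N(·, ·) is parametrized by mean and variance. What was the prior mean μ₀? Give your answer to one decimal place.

μ₀ = -1.8

The posterior mean is a precision-weighted average: μ_n = (τ₀μ₀ + τ_data·x̄)/(τ₀+τ_data), with τ₀=1/σ₀² and τ_data=n/σ².
Here τ₀ = 1/7.0 = 0.142857 and τ_data = 13/43.6 = 0.298165, so τ_n = 0.441022.
Rearranging for μ₀: μ₀ = (μ_n·τ_n − τ_data·x̄)/τ₀ = (4.2171·0.441022 − 0.298165·7.1) / 0.142857 = -0.257138/0.142857 ≈ -1.8.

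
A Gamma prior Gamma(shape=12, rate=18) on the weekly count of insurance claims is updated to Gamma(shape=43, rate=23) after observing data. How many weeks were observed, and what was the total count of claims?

n = 5 weeks with total 31 claims

Gamma–Poisson conjugacy: posterior shape = α + Σxᵢ, posterior rate = β + n.
Matching: Σxᵢ = 43 − 12 = 31 and n = 23 − 18 = 5.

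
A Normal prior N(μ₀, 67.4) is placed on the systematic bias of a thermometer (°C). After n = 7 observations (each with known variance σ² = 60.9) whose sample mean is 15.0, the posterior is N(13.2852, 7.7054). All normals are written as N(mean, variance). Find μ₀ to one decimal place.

μ₀ = 0.0

The posterior mean is a precision-weighted average: μ_n = (τ₀μ₀ + τ_data·x̄)/(τ₀+τ_data), with τ₀=1/σ₀² and τ_data=n/σ².
Here τ₀ = 1/67.4 = 0.014837 and τ_data = 7/60.9 = 0.114943, so τ_n = 0.129780.
Rearranging for μ₀: μ₀ = (μ_n·τ_n − τ_data·x̄)/τ₀ = (13.2852·0.129780 − 0.114943·15.0) / 0.014837 = 0.000008/0.014837 ≈ 0.0.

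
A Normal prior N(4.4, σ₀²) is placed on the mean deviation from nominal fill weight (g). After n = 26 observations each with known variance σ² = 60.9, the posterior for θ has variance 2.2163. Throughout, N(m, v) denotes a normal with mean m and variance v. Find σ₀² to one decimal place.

For the Normal–Normal model with known σ², precisions add: τ_n = τ₀ + n/σ².
So 1/σ₀² = 1/2.2163 − 26/60.9 = 0.451202 − 0.426929 = 0.024273.
Hence σ₀² = 1/0.024273 ≈ 41.2.

σ₀² = 41.2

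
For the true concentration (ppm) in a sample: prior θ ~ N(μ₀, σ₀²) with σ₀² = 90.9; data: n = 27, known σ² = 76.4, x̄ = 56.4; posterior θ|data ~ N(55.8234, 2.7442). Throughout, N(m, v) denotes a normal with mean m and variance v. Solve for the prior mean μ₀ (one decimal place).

With known observation variance, the Normal–Normal posterior has precision τ_n = τ₀ + n/σ² and mean μ_n = (τ₀μ₀ + (n/σ²)x̄)/τ_n.
Here τ₀ = 1/90.9 = 0.011001 and τ_data = 27/76.4 = 0.353403, so τ_n = 0.364404.
Rearranging for μ₀: μ₀ = (μ_n·τ_n − τ_data·x̄)/τ₀ = (55.8234·0.364404 − 0.353403·56.4) / 0.011001 = 0.410341/0.011001 ≈ 37.3.

μ₀ = 37.3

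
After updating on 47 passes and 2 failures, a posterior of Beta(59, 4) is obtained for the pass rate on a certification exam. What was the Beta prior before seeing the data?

A Beta(α, β) prior with s successes and f failures in binomial data gives a Beta(α+s, β+f) posterior.
So α = 59 − 47 = 12 and β = 4 − 2 = 2.

Beta(12, 2)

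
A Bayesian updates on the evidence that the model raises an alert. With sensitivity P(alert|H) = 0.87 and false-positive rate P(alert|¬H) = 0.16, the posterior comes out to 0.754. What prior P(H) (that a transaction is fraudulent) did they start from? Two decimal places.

P(H) = 0.36

Bayes' rule in odds form gives O(H|E) = O(H)·[P(E|H)/P(E|¬H)], hence O(H) = O(H|E)/LR.
Posterior odds = 0.754/(1−0.754) = 3.0650. LR = 0.87/0.16 = 5.4375.
Prior odds = 3.0650/5.4375 = 0.5637, so P(H) = 0.5637/(1+0.5637) ≈ 0.36.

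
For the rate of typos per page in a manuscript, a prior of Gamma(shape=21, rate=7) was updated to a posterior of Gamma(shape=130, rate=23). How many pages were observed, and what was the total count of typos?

A Gamma(α, β) prior (rate parametrization) on a Poisson rate with n observations summing to S gives posterior Gamma(α+S, β+n).
Matching: Σxᵢ = 130 − 21 = 109 and n = 23 − 7 = 16.

n = 16 pages with total 109 typos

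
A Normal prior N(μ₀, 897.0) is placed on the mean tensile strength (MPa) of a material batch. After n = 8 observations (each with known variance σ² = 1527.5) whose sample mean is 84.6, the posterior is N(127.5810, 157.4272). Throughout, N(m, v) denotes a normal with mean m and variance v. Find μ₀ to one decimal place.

The posterior mean is a precision-weighted average: μ_n = (τ₀μ₀ + τ_data·x̄)/(τ₀+τ_data), with τ₀=1/σ₀² and τ_data=n/σ².
Here τ₀ = 1/897.0 = 0.001115 and τ_data = 8/1527.5 = 0.005237, so τ_n = 0.006352.
Rearranging for μ₀: μ₀ = (μ_n·τ_n − τ_data·x̄)/τ₀ = (127.5810·0.006352 − 0.005237·84.6) / 0.001115 = 0.367344/0.001115 ≈ 329.5.

μ₀ = 329.5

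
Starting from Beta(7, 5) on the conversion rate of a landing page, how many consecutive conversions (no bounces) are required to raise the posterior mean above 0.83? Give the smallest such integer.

k = 18

After k conversions and 0 bounces the posterior is Beta(7+k, 5), with mean (7+k)/(7+5+k).
Set (7+k)/(12+k) > 0.83 and solve: k > (0.83·12 − 7)/(1 − 0.83) = 17.412.
The smallest integer exceeding 17.412 is 18, and checking k=18: (25)/(30) = 0.8333 > 0.83.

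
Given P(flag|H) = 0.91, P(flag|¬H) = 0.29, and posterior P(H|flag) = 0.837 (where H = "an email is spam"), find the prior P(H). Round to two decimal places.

P(H) = 0.62

Bayes' rule in odds form gives O(H|E) = O(H)·[P(E|H)/P(E|¬H)], hence O(H) = O(H|E)/LR.
Posterior odds = 0.837/(1−0.837) = 5.1350. LR = 0.91/0.29 = 3.1379.
Prior odds = 5.1350/3.1379 = 1.6364, so P(H) = 1.6364/(1+1.6364) ≈ 0.62.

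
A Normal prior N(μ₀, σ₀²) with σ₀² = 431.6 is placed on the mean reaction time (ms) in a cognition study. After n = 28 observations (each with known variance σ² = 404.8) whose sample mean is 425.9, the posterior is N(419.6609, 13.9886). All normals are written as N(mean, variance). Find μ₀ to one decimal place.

With known observation variance, the Normal–Normal posterior has precision τ_n = τ₀ + n/σ² and mean μ_n = (τ₀μ₀ + (n/σ²)x̄)/τ_n.
Here τ₀ = 1/431.6 = 0.002317 and τ_data = 28/404.8 = 0.069170, so τ_n = 0.071487.
Rearranging for μ₀: μ₀ = (μ_n·τ_n − τ_data·x̄)/τ₀ = (419.6609·0.071487 − 0.069170·425.9) / 0.002317 = 0.540796/0.002317 ≈ 233.4.

μ₀ = 233.4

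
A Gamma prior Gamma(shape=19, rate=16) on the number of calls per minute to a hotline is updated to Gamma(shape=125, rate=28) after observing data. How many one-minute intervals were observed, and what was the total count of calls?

n = 12 one-minute intervals with total 106 calls

Gamma–Poisson conjugacy: posterior shape = α + Σxᵢ, posterior rate = β + n.
Matching: Σxᵢ = 125 − 19 = 106 and n = 28 − 16 = 12.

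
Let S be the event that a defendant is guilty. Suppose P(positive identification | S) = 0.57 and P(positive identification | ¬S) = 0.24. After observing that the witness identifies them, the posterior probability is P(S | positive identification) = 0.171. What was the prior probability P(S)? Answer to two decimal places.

P(S) = 0.08

In odds form, posterior odds = prior odds × likelihood ratio, so prior odds = posterior odds ÷ LR.
Posterior odds = 0.171/(1−0.171) = 0.2063. LR = 0.57/0.24 = 2.3750.
Prior odds = 0.2063/2.3750 = 0.0869, so P(S) = 0.0869/(1+0.0869) ≈ 0.08.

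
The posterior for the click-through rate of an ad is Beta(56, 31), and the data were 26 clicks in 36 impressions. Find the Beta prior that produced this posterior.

A Beta(a, b) prior with s successes and f failures in binomial data gives a Beta(a+s, b+f) posterior.
So a = 56 − 26 = 30 and b = 31 − 10 = 21.

Beta(30, 21)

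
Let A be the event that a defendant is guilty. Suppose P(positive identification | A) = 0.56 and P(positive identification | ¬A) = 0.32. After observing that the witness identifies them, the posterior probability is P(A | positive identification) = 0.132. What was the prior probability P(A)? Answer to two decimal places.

P(A) = 0.08

Bayes' rule in odds form gives O(A|E) = O(A)·[P(E|A)/P(E|¬A)], hence O(A) = O(A|E)/LR.
Posterior odds = 0.132/(1−0.132) = 0.1521. LR = 0.56/0.32 = 1.7500.
Prior odds = 0.1521/1.7500 = 0.0869, so P(A) = 0.0869/(1+0.0869) ≈ 0.08.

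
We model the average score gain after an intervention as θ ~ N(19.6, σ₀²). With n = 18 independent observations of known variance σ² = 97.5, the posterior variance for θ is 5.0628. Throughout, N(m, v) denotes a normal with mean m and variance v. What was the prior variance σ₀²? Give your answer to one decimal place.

σ₀² = 77.5

For the Normal–Normal model with known σ², precisions add: τ_n = τ₀ + n/σ².
So 1/σ₀² = 1/5.0628 − 18/97.5 = 0.197519 − 0.184615 = 0.012904.
Hence σ₀² = 1/0.012904 ≈ 77.5.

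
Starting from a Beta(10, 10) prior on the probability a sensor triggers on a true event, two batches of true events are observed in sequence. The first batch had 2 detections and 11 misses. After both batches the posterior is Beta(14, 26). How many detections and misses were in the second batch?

Because Beta–binomial updating is additive in the counts, the combined data contributed (α_post−α_prior, β_post−β_prior) successes and failures.
Total across both batches: 14−10=4 detections, 26−10=16 misses.
Subtract the first batch: 4−2=2 detections and 16−11=5 misses.

2 detections and 5 misses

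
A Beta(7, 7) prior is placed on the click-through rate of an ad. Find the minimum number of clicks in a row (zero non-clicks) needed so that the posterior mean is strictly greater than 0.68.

After k clicks and 0 non-clicks the posterior is Beta(7+k, 7), with mean (7+k)/(7+7+k).
Set (7+k)/(14+k) > 0.68 and solve: k > (0.68·14 − 7)/(1 − 0.68) = 7.875.
The smallest integer exceeding 7.875 is 8.

k = 8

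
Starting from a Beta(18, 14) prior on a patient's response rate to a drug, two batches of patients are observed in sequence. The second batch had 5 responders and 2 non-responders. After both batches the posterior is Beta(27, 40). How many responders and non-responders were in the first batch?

Sequential conjugate updates are equivalent to a single update on the pooled data, so total successes = posterior α − prior α and total failures = posterior β − prior β.
Total across both batches: 27−18=9 responders, 40−14=26 non-responders.
Subtract the second batch: 9−5=4 responders and 26−2=24 non-responders.

4 responders and 24 non-responders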